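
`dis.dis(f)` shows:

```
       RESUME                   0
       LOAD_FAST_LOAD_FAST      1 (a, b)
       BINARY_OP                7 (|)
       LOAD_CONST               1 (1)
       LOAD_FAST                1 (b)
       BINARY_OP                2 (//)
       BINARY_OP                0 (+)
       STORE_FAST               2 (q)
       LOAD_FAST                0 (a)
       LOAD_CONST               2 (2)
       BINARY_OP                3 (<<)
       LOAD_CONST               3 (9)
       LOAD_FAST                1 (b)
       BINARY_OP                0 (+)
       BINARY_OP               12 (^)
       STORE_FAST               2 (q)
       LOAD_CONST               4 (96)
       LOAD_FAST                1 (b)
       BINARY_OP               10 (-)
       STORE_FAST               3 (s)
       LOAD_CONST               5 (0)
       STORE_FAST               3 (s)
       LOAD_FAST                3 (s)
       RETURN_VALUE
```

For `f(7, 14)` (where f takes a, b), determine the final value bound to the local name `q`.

11

LOAD_FAST_LOAD_FAST a,b → push 7,14. Stack: [7, 14]
BINARY_OP | → 7 | 14 = 15. Stack: [15]
LOAD_CONST → push 1. Stack: [15, 1]
LOAD_FAST b → push 14. Stack: [15, 1, 14]
BINARY_OP // → 1 // 14 = 0. Stack: [15, 0]
BINARY_OP + → 15 + 0 = 15. Stack: [15]
STORE_FAST q → q=15. Stack: []
LOAD_FAST a → push 7. Stack: [7]
LOAD_CONST → push 2. Stack: [7, 2]
BINARY_OP << → 7 << 2 = 28. Stack: [28]
LOAD_CONST → push 9. Stack: [28, 9]
LOAD_FAST b → push 14. Stack: [28, 9, 14]
BINARY_OP + → 9 + 14 = 23. Stack: [28, 23]
BINARY_OP ^ → 28 ^ 23 = 11. Stack: [11]
STORE_FAST q → q=11. Stack: []
LOAD_CONST → push 96. Stack: [96]
LOAD_FAST b → push 14. Stack: [96, 14]
BINARY_OP - → 96 - 14 = 82. Stack: [82]
STORE_FAST s → s=82. Stack: []
LOAD_CONST → push 0. Stack: [0]
STORE_FAST s → s=0. Stack: []
LOAD_FAST s → push 0. Stack: [0]
RETURN_VALUE → return 0.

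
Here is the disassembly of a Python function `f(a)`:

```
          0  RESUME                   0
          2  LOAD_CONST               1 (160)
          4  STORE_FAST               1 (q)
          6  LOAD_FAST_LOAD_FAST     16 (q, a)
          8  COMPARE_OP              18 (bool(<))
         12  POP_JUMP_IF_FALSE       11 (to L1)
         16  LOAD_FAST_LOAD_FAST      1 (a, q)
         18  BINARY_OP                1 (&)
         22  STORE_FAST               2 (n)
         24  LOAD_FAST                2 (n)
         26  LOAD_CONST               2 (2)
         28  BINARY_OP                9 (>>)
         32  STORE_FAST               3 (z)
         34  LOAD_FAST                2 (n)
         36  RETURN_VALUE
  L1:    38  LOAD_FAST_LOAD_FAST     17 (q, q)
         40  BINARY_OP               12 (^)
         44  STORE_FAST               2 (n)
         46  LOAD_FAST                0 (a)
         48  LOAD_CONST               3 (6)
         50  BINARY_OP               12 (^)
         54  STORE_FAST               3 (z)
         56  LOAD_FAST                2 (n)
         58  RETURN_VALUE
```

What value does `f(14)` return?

0

LOAD_CONST → push 160. Stack: [160]
STORE_FAST q → q=160. Stack: []
LOAD_FAST_LOAD_FAST q,a → push 160,14. Stack: [160, 14]
COMPARE_OP bool(<) → 160 vs 14 = False. Stack: [False]
POP_JUMP_IF_FALSE → pop False; jump. Stack: []
LOAD_FAST_LOAD_FAST q,q → push 160,160. Stack: [160, 160]
BINARY_OP ^ → 160 ^ 160 = 0. Stack: [0]
STORE_FAST n → n=0. Stack: []
LOAD_FAST a → push 14. Stack: [14]
LOAD_CONST → push 6. Stack: [14, 6]
BINARY_OP ^ → 14 ^ 6 = 8. Stack: [8]
STORE_FAST z → z=8. Stack: []
LOAD_FAST n → push 0. Stack: [0]
RETURN_VALUE → return 0.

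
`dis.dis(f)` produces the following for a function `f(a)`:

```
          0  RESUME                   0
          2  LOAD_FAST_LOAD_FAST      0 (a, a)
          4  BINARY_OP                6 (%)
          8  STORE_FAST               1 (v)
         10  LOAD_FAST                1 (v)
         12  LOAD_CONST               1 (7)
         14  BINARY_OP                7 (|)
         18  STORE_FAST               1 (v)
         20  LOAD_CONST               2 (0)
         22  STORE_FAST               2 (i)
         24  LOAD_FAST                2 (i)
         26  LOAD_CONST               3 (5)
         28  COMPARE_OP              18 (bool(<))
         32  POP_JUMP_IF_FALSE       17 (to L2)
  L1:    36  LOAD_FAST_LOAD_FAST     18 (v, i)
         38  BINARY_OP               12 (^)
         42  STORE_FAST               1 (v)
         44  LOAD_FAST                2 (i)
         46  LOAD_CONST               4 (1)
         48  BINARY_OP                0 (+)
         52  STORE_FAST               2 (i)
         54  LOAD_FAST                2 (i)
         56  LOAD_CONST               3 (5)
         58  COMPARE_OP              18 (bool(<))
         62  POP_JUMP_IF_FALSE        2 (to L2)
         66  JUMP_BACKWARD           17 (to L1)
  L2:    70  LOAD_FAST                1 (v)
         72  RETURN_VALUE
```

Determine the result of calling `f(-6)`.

LOAD_FAST_LOAD_FAST a,a → push -6,-6
BINARY_OP % → -6 % -6 = 0
STORE_FAST v → v=0
LOAD_FAST v → push 0
LOAD_CONST → push 7
BINARY_OP | → 0 | 7 = 7
STORE_FAST v → v=7
LOAD_CONST → push 0
STORE_FAST i → i=0
LOAD_FAST i → push 0
LOAD_CONST → push 5
COMPARE_OP bool(<) → 0 vs 5 = True
POP_JUMP_IF_FALSE → pop True; no jump
LOAD_FAST_LOAD_FAST v,i → push 7,0
BINARY_OP ^ → 7 ^ 0 = 7
STORE_FAST v → v=7
LOAD_FAST i → push 0
LOAD_CONST → push 1
BINARY_OP + → 0 + 1 = 1
STORE_FAST i → i=1
LOAD_FAST i → push 1
LOAD_CONST → push 5
COMPARE_OP bool(<) → 1 vs 5 = True
POP_JUMP_IF_FALSE → pop True; no jump
LOAD_FAST_LOAD_FAST v,i → push 7,1
BINARY_OP ^ → 7 ^ 1 = 6
STORE_FAST v → v=6
LOAD_FAST i → push 1
LOAD_CONST → push 1
BINARY_OP + → 1 + 1 = 2
STORE_FAST i → i=2
LOAD_FAST i → push 2
LOAD_CONST → push 5
COMPARE_OP bool(<) → 2 vs 5 = True
POP_JUMP_IF_FALSE → pop True; no jump
LOAD_FAST_LOAD_FAST v,i → push 6,2
BINARY_OP ^ → 6 ^ 2 = 4
STORE_FAST v → v=4
LOAD_FAST i → push 2
LOAD_CONST → push 1
BINARY_OP + → 2 + 1 = 3
STORE_FAST i → i=3
LOAD_FAST i → push 3
LOAD_CONST → push 5
COMPARE_OP bool(<) → 3 vs 5 = True
POP_JUMP_IF_FALSE → pop True; no jump
LOAD_FAST_LOAD_FAST v,i → push 4,3
BINARY_OP ^ → 4 ^ 3 = 7
STORE_FAST v → v=7
LOAD_FAST i → push 3
LOAD_CONST → push 1
BINARY_OP + → 3 + 1 = 4
STORE_FAST i → i=4
LOAD_FAST i → push 4
LOAD_CONST → push 5
COMPARE_OP bool(<) → 4 vs 5 = True
POP_JUMP_IF_FALSE → pop True; no jump
LOAD_FAST_LOAD_FAST v,i → push 7,4
BINARY_OP ^ → 7 ^ 4 = 3
STORE_FAST v → v=3
LOAD_FAST i → push 4
LOAD_CONST → push 1
BINARY_OP + → 4 + 1 = 5
STORE_FAST i → i=5
LOAD_FAST i → push 5
LOAD_CONST → push 5
COMPARE_OP bool(<) → 5 vs 5 = False
POP_JUMP_IF_FALSE → pop False; jump
LOAD_FAST v → push 3
RETURN_VALUE → return 3.

3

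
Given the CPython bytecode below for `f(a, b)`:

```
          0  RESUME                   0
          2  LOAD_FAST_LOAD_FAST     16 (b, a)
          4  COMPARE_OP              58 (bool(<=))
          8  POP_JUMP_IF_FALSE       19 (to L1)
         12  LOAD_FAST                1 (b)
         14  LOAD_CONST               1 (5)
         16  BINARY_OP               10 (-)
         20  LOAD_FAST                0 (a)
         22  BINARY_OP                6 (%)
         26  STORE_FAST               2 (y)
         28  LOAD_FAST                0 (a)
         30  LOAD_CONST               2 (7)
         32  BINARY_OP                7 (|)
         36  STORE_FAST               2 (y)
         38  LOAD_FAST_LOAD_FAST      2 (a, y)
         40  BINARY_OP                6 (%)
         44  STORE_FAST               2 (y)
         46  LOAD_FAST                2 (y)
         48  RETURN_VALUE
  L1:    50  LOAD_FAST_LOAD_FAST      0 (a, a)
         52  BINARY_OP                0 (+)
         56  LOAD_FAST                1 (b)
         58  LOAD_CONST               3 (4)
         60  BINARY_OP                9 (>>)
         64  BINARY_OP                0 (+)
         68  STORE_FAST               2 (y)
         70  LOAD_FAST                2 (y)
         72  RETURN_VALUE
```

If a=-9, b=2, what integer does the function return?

LOAD_FAST_LOAD_FAST b,a → push 2,-9. Stack: [2, -9]
COMPARE_OP bool(<=) → 2 vs -9 = False. Stack: [False]
POP_JUMP_IF_FALSE → pop False; jump. Stack: []
LOAD_FAST_LOAD_FAST a,a → push -9,-9. Stack: [-9, -9]
BINARY_OP + → -9 + -9 = -18. Stack: [-18]
LOAD_FAST b → push 2. Stack: [-18, 2]
LOAD_CONST → push 4. Stack: [-18, 2, 4]
BINARY_OP >> → 2 >> 4 = 0. Stack: [-18, 0]
BINARY_OP + → -18 + 0 = -18. Stack: [-18]
STORE_FAST y → y=-18. Stack: []
LOAD_FAST y → push -18. Stack: [-18]
RETURN_VALUE → return -18.

-18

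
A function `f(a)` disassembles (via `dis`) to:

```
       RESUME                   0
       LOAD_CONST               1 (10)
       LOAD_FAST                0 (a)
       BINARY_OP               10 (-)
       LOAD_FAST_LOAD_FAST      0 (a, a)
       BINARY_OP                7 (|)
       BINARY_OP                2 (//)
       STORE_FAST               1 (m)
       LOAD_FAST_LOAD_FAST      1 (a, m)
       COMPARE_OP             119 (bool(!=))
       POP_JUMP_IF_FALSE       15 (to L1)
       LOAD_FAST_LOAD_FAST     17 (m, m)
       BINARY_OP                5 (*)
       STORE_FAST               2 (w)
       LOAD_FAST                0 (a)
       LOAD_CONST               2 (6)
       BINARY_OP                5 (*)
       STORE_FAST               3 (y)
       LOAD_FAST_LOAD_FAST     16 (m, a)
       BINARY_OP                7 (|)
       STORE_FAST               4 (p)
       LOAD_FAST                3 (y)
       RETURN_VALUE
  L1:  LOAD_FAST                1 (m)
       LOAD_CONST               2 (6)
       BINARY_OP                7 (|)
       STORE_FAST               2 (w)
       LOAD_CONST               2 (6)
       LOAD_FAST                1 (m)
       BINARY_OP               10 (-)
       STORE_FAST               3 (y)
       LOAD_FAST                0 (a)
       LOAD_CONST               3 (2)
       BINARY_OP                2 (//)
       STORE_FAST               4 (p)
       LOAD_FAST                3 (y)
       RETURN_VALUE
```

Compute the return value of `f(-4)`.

10

LOAD_CONST → push 10. Stack: [10]
LOAD_FAST a → push -4. Stack: [10, -4]
BINARY_OP - → 10 - -4 = 14. Stack: [14]
LOAD_FAST_LOAD_FAST a,a → push -4,-4. Stack: [14, -4, -4]
BINARY_OP | → -4 | -4 = -4. Stack: [14, -4]
BINARY_OP // → 14 // -4 = -4. Stack: [-4]
STORE_FAST m → m=-4. Stack: []
LOAD_FAST_LOAD_FAST a,m → push -4,-4. Stack: [-4, -4]
COMPARE_OP bool(!=) → -4 vs -4 = False. Stack: [False]
POP_JUMP_IF_FALSE → pop False; jump. Stack: []
LOAD_FAST m → push -4. Stack: [-4]
LOAD_CONST → push 6. Stack: [-4, 6]
BINARY_OP | → -4 | 6 = -2. Stack: [-2]
STORE_FAST w → w=-2. Stack: []
LOAD_CONST → push 6. Stack: [6]
LOAD_FAST m → push -4. Stack: [6, -4]
BINARY_OP - → 6 - -4 = 10. Stack: [10]
STORE_FAST y → y=10. Stack: []
LOAD_FAST a → push -4. Stack: [-4]
LOAD_CONST → push 2. Stack: [-4, 2]
BINARY_OP // → -4 // 2 = -2. Stack: [-2]
STORE_FAST p → p=-2. Stack: []
LOAD_FAST y → push 10. Stack: [10]
RETURN_VALUE → return 10.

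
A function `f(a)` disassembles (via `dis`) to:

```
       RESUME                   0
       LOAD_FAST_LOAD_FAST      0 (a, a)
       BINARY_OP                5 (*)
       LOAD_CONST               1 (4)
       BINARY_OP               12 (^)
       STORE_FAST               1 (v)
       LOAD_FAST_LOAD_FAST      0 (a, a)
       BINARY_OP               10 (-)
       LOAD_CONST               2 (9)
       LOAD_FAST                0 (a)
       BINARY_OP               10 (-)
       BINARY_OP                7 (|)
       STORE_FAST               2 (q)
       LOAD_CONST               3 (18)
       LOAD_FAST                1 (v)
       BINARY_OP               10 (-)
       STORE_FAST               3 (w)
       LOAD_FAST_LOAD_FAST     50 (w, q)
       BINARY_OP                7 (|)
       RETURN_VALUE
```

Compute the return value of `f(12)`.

LOAD_FAST_LOAD_FAST a,a → push 12,12. Stack: [12, 12]
BINARY_OP * → 12 * 12 = 144. Stack: [144]
LOAD_CONST → push 4. Stack: [144, 4]
BINARY_OP ^ → 144 ^ 4 = 148. Stack: [148]
STORE_FAST v → v=148. Stack: []
LOAD_FAST_LOAD_FAST a,a → push 12,12. Stack: [12, 12]
BINARY_OP - → 12 - 12 = 0. Stack: [0]
LOAD_CONST → push 9. Stack: [0, 9]
LOAD_FAST a → push 12. Stack: [0, 9, 12]
BINARY_OP - → 9 - 12 = -3. Stack: [0, -3]
BINARY_OP | → 0 | -3 = -3. Stack: [-3]
STORE_FAST q → q=-3. Stack: []
LOAD_CONST → push 18. Stack: [18]
LOAD_FAST v → push 148. Stack: [18, 148]
BINARY_OP - → 18 - 148 = -130. Stack: [-130]
STORE_FAST w → w=-130. Stack: []
LOAD_FAST_LOAD_FAST w,q → push -130,-3. Stack: [-130, -3]
BINARY_OP | → -130 | -3 = -1. Stack: [-1]
RETURN_VALUE → return -1.

-1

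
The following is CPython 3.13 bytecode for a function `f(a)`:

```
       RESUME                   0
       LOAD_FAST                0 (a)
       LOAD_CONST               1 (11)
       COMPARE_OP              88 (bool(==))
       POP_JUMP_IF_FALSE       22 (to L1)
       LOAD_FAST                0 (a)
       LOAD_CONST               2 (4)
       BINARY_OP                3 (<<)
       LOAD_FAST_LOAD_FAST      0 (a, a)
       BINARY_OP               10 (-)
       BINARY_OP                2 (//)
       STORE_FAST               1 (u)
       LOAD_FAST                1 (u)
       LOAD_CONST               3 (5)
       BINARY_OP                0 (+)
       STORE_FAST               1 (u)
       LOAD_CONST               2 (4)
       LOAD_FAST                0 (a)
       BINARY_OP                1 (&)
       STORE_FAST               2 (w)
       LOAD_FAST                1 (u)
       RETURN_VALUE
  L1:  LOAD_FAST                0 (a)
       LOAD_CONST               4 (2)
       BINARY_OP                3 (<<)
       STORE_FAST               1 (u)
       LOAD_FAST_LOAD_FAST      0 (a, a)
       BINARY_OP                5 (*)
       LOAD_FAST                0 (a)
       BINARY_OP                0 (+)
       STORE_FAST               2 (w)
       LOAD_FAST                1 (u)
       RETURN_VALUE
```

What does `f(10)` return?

LOAD_FAST a → push 10. Stack: [10]
LOAD_CONST → push 11. Stack: [10, 11]
COMPARE_OP bool(==) → 10 vs 11 = False. Stack: [False]
POP_JUMP_IF_FALSE → pop False; jump. Stack: []
LOAD_FAST a → push 10. Stack: [10]
LOAD_CONST → push 2. Stack: [10, 2]
BINARY_OP << → 10 << 2 = 40. Stack: [40]
STORE_FAST u → u=40. Stack: []
LOAD_FAST_LOAD_FAST a,a → push 10,10. Stack: [10, 10]
BINARY_OP * → 10 * 10 = 100. Stack: [100]
LOAD_FAST a → push 10. Stack: [100, 10]
BINARY_OP + → 100 + 10 = 110. Stack: [110]
STORE_FAST w → w=110. Stack: []
LOAD_FAST u → push 40. Stack: [40]
RETURN_VALUE → return 40.

40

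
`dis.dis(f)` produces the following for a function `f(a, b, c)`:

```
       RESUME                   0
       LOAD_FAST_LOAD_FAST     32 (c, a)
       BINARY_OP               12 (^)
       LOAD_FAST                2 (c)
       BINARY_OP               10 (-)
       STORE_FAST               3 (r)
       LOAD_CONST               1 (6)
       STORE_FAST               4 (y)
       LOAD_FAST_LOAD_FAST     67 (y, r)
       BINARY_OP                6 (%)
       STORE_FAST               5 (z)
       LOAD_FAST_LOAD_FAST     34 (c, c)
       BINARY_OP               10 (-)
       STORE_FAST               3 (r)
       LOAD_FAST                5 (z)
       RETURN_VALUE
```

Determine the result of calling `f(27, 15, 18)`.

-3

LOAD_FAST_LOAD_FAST c,a → push 18,27. Stack: [18, 27]
BINARY_OP ^ → 18 ^ 27 = 9. Stack: [9]
LOAD_FAST c → push 18. Stack: [9, 18]
BINARY_OP - → 9 - 18 = -9. Stack: [-9]
STORE_FAST r → r=-9. Stack: []
LOAD_CONST → push 6. Stack: [6]
STORE_FAST y → y=6. Stack: []
LOAD_FAST_LOAD_FAST y,r → push 6,-9. Stack: [6, -9]
BINARY_OP % → 6 % -9 = -3. Stack: [-3]
STORE_FAST z → z=-3. Stack: []
LOAD_FAST_LOAD_FAST c,c → push 18,18. Stack: [18, 18]
BINARY_OP - → 18 - 18 = 0. Stack: [0]
STORE_FAST r → r=0. Stack: []
LOAD_FAST z → push -3. Stack: [-3]
RETURN_VALUE → return -3.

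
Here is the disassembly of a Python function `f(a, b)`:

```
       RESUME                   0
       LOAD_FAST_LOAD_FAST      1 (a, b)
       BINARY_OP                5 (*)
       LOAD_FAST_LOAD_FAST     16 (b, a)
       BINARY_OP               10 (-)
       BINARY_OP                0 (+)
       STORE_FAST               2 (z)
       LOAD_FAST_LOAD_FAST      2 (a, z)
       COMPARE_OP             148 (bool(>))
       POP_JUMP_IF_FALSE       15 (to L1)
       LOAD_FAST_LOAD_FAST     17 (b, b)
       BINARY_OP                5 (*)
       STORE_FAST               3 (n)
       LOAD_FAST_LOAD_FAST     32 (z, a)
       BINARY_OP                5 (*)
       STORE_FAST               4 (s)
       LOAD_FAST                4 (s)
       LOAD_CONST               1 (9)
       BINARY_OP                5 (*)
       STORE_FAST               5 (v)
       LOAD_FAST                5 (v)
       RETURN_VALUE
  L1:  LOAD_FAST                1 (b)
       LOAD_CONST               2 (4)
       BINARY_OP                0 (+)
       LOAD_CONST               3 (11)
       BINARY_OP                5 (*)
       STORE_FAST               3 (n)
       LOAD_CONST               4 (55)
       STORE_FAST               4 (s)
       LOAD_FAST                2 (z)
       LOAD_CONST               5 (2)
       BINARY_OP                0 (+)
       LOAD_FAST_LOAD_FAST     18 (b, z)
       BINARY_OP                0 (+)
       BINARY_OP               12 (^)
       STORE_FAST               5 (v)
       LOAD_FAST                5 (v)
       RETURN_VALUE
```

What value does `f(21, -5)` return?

LOAD_FAST_LOAD_FAST a,b → push 21,-5. Stack: [21, -5]
BINARY_OP * → 21 * -5 = -105. Stack: [-105]
LOAD_FAST_LOAD_FAST b,a → push -5,21. Stack: [-105, -5, 21]
BINARY_OP - → -5 - 21 = -26. Stack: [-105, -26]
BINARY_OP + → -105 + -26 = -131. Stack: [-131]
STORE_FAST z → z=-131. Stack: []
LOAD_FAST_LOAD_FAST a,z → push 21,-131. Stack: [21, -131]
COMPARE_OP bool(>) → 21 vs -131 = True. Stack: [True]
POP_JUMP_IF_FALSE → pop True; no jump. Stack: []
LOAD_FAST_LOAD_FAST b,b → push -5,-5. Stack: [-5, -5]
BINARY_OP * → -5 * -5 = 25. Stack: [25]
STORE_FAST n → n=25. Stack: []
LOAD_FAST_LOAD_FAST z,a → push -131,21. Stack: [-131, 21]
BINARY_OP * → -131 * 21 = -2751. Stack: [-2751]
STORE_FAST s → s=-2751. Stack: []
LOAD_FAST s → push -2751. Stack: [-2751]
LOAD_CONST → push 9. Stack: [-2751, 9]
BINARY_OP * → -2751 * 9 = -24759. Stack: [-24759]
STORE_FAST v → v=-24759. Stack: []
LOAD_FAST v → push -24759. Stack: [-24759]
RETURN_VALUE → return -24759.

-24759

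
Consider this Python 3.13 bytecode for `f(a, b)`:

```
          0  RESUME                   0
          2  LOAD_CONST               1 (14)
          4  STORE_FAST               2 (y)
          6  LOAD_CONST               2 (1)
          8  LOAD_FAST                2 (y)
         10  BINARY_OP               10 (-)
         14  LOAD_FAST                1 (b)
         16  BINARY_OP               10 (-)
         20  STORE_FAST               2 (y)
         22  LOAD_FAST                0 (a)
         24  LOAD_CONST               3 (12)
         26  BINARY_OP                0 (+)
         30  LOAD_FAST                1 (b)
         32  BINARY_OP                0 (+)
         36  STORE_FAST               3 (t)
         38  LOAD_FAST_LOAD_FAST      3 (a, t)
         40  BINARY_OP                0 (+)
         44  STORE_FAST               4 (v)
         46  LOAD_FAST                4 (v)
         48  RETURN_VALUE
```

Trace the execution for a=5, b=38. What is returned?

60

LOAD_CONST → push 14. Stack: [14]
STORE_FAST y → y=14. Stack: []
LOAD_CONST → push 1. Stack: [1]
LOAD_FAST y → push 14. Stack: [1, 14]
BINARY_OP - → 1 - 14 = -13. Stack: [-13]
LOAD_FAST b → push 38. Stack: [-13, 38]
BINARY_OP - → -13 - 38 = -51. Stack: [-51]
STORE_FAST y → y=-51. Stack: []
LOAD_FAST a → push 5. Stack: [5]
LOAD_CONST → push 12. Stack: [5, 12]
BINARY_OP + → 5 + 12 = 17. Stack: [17]
LOAD_FAST b → push 38. Stack: [17, 38]
BINARY_OP + → 17 + 38 = 55. Stack: [55]
STORE_FAST t → t=55. Stack: []
LOAD_FAST_LOAD_FAST a,t → push 5,55. Stack: [5, 55]
BINARY_OP + → 5 + 55 = 60. Stack: [60]
STORE_FAST v → v=60. Stack: []
LOAD_FAST v → push 60. Stack: [60]
RETURN_VALUE → return 60.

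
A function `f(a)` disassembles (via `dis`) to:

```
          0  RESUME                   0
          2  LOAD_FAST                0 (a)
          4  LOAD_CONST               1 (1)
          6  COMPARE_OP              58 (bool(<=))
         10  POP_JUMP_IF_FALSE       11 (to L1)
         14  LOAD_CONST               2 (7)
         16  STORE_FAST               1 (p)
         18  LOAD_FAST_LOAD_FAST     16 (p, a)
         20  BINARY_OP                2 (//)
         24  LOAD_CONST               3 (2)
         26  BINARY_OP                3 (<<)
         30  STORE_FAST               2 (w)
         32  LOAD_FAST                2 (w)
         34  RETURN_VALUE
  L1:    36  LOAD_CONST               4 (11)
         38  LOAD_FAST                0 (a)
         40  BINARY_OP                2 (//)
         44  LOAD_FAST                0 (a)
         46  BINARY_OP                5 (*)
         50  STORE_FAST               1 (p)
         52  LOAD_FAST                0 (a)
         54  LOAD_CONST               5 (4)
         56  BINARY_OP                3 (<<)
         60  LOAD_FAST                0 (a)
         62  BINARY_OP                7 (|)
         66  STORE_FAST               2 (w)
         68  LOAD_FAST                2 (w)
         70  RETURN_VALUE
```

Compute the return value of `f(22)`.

LOAD_FAST a → push 22. Stack: [22]
LOAD_CONST → push 1. Stack: [22, 1]
COMPARE_OP bool(<=) → 22 vs 1 = False. Stack: [False]
POP_JUMP_IF_FALSE → pop False; jump. Stack: []
LOAD_CONST → push 11. Stack: [11]
LOAD_FAST a → push 22. Stack: [11, 22]
BINARY_OP // → 11 // 22 = 0. Stack: [0]
LOAD_FAST a → push 22. Stack: [0, 22]
BINARY_OP * → 0 * 22 = 0. Stack: [0]
STORE_FAST p → p=0. Stack: []
LOAD_FAST a → push 22. Stack: [22]
LOAD_CONST → push 4. Stack: [22, 4]
BINARY_OP << → 22 << 4 = 352. Stack: [352]
LOAD_FAST a → push 22. Stack: [352, 22]
BINARY_OP | → 352 | 22 = 374. Stack: [374]
STORE_FAST w → w=374. Stack: []
LOAD_FAST w → push 374. Stack: [374]
RETURN_VALUE → return 374.

374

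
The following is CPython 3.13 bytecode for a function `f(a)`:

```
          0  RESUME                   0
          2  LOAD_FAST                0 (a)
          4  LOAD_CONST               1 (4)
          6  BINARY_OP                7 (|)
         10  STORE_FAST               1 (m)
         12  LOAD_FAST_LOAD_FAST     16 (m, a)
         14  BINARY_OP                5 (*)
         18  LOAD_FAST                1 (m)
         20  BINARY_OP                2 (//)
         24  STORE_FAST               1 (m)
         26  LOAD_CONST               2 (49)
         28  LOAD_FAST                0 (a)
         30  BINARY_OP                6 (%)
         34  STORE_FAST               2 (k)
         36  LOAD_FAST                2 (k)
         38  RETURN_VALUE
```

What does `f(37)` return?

12

LOAD_FAST a → push 37. Stack: [37]
LOAD_CONST → push 4. Stack: [37, 4]
BINARY_OP | → 37 | 4 = 37. Stack: [37]
STORE_FAST m → m=37. Stack: []
LOAD_FAST_LOAD_FAST m,a → push 37,37. Stack: [37, 37]
BINARY_OP * → 37 * 37 = 1369. Stack: [1369]
LOAD_FAST m → push 37. Stack: [1369, 37]
BINARY_OP // → 1369 // 37 = 37. Stack: [37]
STORE_FAST m → m=37. Stack: []
LOAD_CONST → push 49. Stack: [49]
LOAD_FAST a → push 37. Stack: [49, 37]
BINARY_OP % → 49 % 37 = 12. Stack: [12]
STORE_FAST k → k=12. Stack: []
LOAD_FAST k → push 12. Stack: [12]
RETURN_VALUE → return 12.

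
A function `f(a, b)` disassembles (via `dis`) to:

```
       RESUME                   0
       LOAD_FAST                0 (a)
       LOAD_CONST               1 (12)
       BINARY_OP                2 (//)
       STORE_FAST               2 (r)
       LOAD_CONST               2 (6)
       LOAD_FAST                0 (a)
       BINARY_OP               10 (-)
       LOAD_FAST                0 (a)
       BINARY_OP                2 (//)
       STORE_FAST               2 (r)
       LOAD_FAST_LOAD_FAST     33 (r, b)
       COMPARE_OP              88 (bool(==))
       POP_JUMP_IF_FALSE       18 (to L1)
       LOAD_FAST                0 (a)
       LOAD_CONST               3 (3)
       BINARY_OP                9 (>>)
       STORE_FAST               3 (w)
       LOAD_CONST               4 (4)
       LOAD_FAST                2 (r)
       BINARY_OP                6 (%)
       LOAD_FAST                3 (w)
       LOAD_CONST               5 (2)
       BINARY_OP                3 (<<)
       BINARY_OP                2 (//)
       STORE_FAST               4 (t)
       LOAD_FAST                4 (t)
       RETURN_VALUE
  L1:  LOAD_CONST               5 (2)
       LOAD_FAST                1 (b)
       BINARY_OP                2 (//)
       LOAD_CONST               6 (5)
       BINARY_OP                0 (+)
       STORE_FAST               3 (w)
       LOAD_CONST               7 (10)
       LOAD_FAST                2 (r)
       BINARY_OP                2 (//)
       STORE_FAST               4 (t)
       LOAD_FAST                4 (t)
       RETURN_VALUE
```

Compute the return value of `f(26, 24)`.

LOAD_FAST a → push 26. Stack: [26]
LOAD_CONST → push 12. Stack: [26, 12]
BINARY_OP // → 26 // 12 = 2. Stack: [2]
STORE_FAST r → r=2. Stack: []
LOAD_CONST → push 6. Stack: [6]
LOAD_FAST a → push 26. Stack: [6, 26]
BINARY_OP - → 6 - 26 = -20. Stack: [-20]
LOAD_FAST a → push 26. Stack: [-20, 26]
BINARY_OP // → -20 // 26 = -1. Stack: [-1]
STORE_FAST r → r=-1. Stack: []
LOAD_FAST_LOAD_FAST r,b → push -1,24. Stack: [-1, 24]
COMPARE_OP bool(==) → -1 vs 24 = False. Stack: [False]
POP_JUMP_IF_FALSE → pop False; jump. Stack: []
LOAD_CONST → push 2. Stack: [2]
LOAD_FAST b → push 24. Stack: [2, 24]
BINARY_OP // → 2 // 24 = 0. Stack: [0]
LOAD_CONST → push 5. Stack: [0, 5]
BINARY_OP + → 0 + 5 = 5. Stack: [5]
STORE_FAST w → w=5. Stack: []
LOAD_CONST → push 10. Stack: [10]
LOAD_FAST r → push -1. Stack: [10, -1]
BINARY_OP // → 10 // -1 = -10. Stack: [-10]
STORE_FAST t → t=-10. Stack: []
LOAD_FAST t → push -10. Stack: [-10]
RETURN_VALUE → return -10.

-10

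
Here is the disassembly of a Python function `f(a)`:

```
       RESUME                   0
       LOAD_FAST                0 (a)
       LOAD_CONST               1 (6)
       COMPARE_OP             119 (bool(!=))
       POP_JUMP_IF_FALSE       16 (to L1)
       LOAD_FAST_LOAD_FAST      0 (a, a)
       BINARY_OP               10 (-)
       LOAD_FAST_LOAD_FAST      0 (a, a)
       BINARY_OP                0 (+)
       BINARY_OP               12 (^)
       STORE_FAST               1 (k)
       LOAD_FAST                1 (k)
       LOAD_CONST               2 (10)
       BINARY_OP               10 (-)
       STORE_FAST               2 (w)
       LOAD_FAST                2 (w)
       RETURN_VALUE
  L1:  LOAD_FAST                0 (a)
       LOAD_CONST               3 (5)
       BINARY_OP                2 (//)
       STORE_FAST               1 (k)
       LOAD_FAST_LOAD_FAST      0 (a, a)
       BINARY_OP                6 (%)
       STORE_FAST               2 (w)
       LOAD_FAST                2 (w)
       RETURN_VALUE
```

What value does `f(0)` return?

LOAD_FAST a → push 0. Stack: [0]
LOAD_CONST → push 6. Stack: [0, 6]
COMPARE_OP bool(!=) → 0 vs 6 = True. Stack: [True]
POP_JUMP_IF_FALSE → pop True; no jump. Stack: []
LOAD_FAST_LOAD_FAST a,a → push 0,0. Stack: [0, 0]
BINARY_OP - → 0 - 0 = 0. Stack: [0]
LOAD_FAST_LOAD_FAST a,a → push 0,0. Stack: [0, 0, 0]
BINARY_OP + → 0 + 0 = 0. Stack: [0, 0]
BINARY_OP ^ → 0 ^ 0 = 0. Stack: [0]
STORE_FAST k → k=0. Stack: []
LOAD_FAST k → push 0. Stack: [0]
LOAD_CONST → push 10. Stack: [0, 10]
BINARY_OP - → 0 - 10 = -10. Stack: [-10]
STORE_FAST w → w=-10. Stack: []
LOAD_FAST w → push -10. Stack: [-10]
RETURN_VALUE → return -10.

-10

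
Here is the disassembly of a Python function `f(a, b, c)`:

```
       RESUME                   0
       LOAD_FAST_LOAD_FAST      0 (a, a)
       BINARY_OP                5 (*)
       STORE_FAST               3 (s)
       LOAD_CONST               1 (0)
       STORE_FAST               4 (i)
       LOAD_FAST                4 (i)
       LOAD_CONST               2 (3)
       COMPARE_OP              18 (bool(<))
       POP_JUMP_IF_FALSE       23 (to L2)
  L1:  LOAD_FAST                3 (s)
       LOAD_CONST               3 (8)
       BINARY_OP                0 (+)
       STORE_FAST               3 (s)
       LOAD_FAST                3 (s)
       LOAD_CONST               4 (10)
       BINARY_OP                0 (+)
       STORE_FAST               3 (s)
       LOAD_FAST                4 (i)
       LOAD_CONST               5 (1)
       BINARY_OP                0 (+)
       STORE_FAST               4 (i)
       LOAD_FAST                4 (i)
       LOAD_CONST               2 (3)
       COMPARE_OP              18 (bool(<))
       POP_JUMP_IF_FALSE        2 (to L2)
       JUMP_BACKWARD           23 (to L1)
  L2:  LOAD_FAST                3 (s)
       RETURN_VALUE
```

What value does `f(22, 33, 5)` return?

LOAD_FAST_LOAD_FAST a,a → push 22,22. Stack: [22, 22]
BINARY_OP * → 22 * 22 = 484. Stack: [484]
STORE_FAST s → s=484. Stack: []
LOAD_CONST → push 0. Stack: [0]
STORE_FAST i → i=0. Stack: []
LOAD_FAST i → push 0. Stack: [0]
LOAD_CONST → push 3. Stack: [0, 3]
COMPARE_OP bool(<) → 0 vs 3 = True. Stack: [True]
POP_JUMP_IF_FALSE → pop True; no jump. Stack: []
LOAD_FAST s → push 484. Stack: [484]
LOAD_CONST → push 8. Stack: [484, 8]
BINARY_OP + → 484 + 8 = 492. Stack: [492]
STORE_FAST s → s=492. Stack: []
LOAD_FAST s → push 492. Stack: [492]
LOAD_CONST → push 10. Stack: [492, 10]
BINARY_OP + → 492 + 10 = 502. Stack: [502]
STORE_FAST s → s=502. Stack: []
LOAD_FAST i → push 0. Stack: [0]
LOAD_CONST → push 1. Stack: [0, 1]
BINARY_OP + → 0 + 1 = 1. Stack: [1]
STORE_FAST i → i=1. Stack: []
LOAD_FAST i → push 1. Stack: [1]
LOAD_CONST → push 3. Stack: [1, 3]
COMPARE_OP bool(<) → 1 vs 3 = True. Stack: [True]
POP_JUMP_IF_FALSE → pop True; no jump. Stack: []
LOAD_FAST s → push 502. Stack: [502]
LOAD_CONST → push 8. Stack: [502, 8]
BINARY_OP + → 502 + 8 = 510. Stack: [510]
STORE_FAST s → s=510. Stack: []
LOAD_FAST s → push 510. Stack: [510]
LOAD_CONST → push 10. Stack: [510, 10]
BINARY_OP + → 510 + 10 = 520. Stack: [520]
STORE_FAST s → s=520. Stack: []
LOAD_FAST i → push 1. Stack: [1]
LOAD_CONST → push 1. Stack: [1, 1]
BINARY_OP + → 1 + 1 = 2. Stack: [2]
STORE_FAST i → i=2. Stack: []
LOAD_FAST i → push 2. Stack: [2]
LOAD_CONST → push 3. Stack: [2, 3]
COMPARE_OP bool(<) → 2 vs 3 = True. Stack: [True]
POP_JUMP_IF_FALSE → pop True; no jump. Stack: []
LOAD_FAST s → push 520. Stack: [520]
LOAD_CONST → push 8. Stack: [520, 8]
BINARY_OP + → 520 + 8 = 528. Stack: [528]
STORE_FAST s → s=528. Stack: []
LOAD_FAST s → push 528. Stack: [528]
LOAD_CONST → push 10. Stack: [528, 10]
BINARY_OP + → 528 + 10 = 538. Stack: [538]
STORE_FAST s → s=538. Stack: []
LOAD_FAST i → push 2. Stack: [2]
LOAD_CONST → push 1. Stack: [2, 1]
BINARY_OP + → 2 + 1 = 3. Stack: [3]
STORE_FAST i → i=3. Stack: []
LOAD_FAST i → push 3. Stack: [3]
LOAD_CONST → push 3. Stack: [3, 3]
COMPARE_OP bool(<) → 3 vs 3 = False. Stack: [False]
POP_JUMP_IF_FALSE → pop False; jump. Stack: []
LOAD_FAST s → push 538. Stack: [538]
RETURN_VALUE → return 538.

538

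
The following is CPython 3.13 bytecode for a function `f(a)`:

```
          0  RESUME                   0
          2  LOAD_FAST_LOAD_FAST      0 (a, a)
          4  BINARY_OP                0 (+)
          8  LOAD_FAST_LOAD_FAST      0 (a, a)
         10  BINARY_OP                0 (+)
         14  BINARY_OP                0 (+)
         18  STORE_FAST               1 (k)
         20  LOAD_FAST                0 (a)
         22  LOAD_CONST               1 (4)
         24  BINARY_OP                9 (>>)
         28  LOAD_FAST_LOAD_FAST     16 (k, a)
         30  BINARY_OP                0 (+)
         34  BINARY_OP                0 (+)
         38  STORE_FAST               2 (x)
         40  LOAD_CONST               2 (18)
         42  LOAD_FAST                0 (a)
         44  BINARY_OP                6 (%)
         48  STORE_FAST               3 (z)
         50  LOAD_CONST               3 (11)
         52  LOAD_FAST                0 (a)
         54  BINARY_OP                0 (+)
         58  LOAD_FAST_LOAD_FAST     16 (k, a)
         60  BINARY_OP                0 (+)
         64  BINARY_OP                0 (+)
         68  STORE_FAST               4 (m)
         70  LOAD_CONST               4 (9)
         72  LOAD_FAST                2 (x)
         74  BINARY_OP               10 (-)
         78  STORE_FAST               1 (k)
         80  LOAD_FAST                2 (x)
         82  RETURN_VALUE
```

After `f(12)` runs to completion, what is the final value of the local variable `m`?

83

LOAD_FAST_LOAD_FAST a,a → push 12,12. Stack: [12, 12]
BINARY_OP + → 12 + 12 = 24. Stack: [24]
LOAD_FAST_LOAD_FAST a,a → push 12,12. Stack: [24, 12, 12]
BINARY_OP + → 12 + 12 = 24. Stack: [24, 24]
BINARY_OP + → 24 + 24 = 48. Stack: [48]
STORE_FAST k → k=48. Stack: []
LOAD_FAST a → push 12. Stack: [12]
LOAD_CONST → push 4. Stack: [12, 4]
BINARY_OP >> → 12 >> 4 = 0. Stack: [0]
LOAD_FAST_LOAD_FAST k,a → push 48,12. Stack: [0, 48, 12]
BINARY_OP + → 48 + 12 = 60. Stack: [0, 60]
BINARY_OP + → 0 + 60 = 60. Stack: [60]
STORE_FAST x → x=60. Stack: []
LOAD_CONST → push 18. Stack: [18]
LOAD_FAST a → push 12. Stack: [18, 12]
BINARY_OP % → 18 % 12 = 6. Stack: [6]
STORE_FAST z → z=6. Stack: []
LOAD_CONST → push 11. Stack: [11]
LOAD_FAST a → push 12. Stack: [11, 12]
BINARY_OP + → 11 + 12 = 23. Stack: [23]
LOAD_FAST_LOAD_FAST k,a → push 48,12. Stack: [23, 48, 12]
BINARY_OP + → 48 + 12 = 60. Stack: [23, 60]
BINARY_OP + → 23 + 60 = 83. Stack: [83]
STORE_FAST m → m=83. Stack: []
LOAD_CONST → push 9. Stack: [9]
LOAD_FAST x → push 60. Stack: [9, 60]
BINARY_OP - → 9 - 60 = -51. Stack: [-51]
STORE_FAST k → k=-51. Stack: []
LOAD_FAST x → push 60. Stack: [60]
RETURN_VALUE → return 60.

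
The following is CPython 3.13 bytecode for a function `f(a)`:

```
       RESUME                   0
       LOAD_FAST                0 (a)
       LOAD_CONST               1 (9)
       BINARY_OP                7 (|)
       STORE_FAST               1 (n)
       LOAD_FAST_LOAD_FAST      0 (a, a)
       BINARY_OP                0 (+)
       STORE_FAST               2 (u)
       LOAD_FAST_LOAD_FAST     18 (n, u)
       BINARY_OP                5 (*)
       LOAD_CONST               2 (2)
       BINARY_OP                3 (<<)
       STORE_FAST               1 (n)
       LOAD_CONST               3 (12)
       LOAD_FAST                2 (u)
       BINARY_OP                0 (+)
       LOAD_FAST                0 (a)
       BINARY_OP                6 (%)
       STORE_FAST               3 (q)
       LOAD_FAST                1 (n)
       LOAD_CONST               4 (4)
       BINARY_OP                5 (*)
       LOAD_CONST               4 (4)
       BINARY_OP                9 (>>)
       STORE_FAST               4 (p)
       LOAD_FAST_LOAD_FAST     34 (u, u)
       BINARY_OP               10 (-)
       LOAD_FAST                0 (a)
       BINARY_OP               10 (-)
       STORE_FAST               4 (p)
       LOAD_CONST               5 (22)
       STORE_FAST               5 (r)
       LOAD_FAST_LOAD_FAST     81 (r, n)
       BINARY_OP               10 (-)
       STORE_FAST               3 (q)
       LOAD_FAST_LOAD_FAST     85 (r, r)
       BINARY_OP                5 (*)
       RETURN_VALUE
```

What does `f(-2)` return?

LOAD_FAST a → push -2. Stack: [-2]
LOAD_CONST → push 9. Stack: [-2, 9]
BINARY_OP | → -2 | 9 = -1. Stack: [-1]
STORE_FAST n → n=-1. Stack: []
LOAD_FAST_LOAD_FAST a,a → push -2,-2. Stack: [-2, -2]
BINARY_OP + → -2 + -2 = -4. Stack: [-4]
STORE_FAST u → u=-4. Stack: []
LOAD_FAST_LOAD_FAST n,u → push -1,-4. Stack: [-1, -4]
BINARY_OP * → -1 * -4 = 4. Stack: [4]
LOAD_CONST → push 2. Stack: [4, 2]
BINARY_OP << → 4 << 2 = 16. Stack: [16]
STORE_FAST n → n=16. Stack: []
LOAD_CONST → push 12. Stack: [12]
LOAD_FAST u → push -4. Stack: [12, -4]
BINARY_OP + → 12 + -4 = 8. Stack: [8]
LOAD_FAST a → push -2. Stack: [8, -2]
BINARY_OP % → 8 % -2 = 0. Stack: [0]
STORE_FAST q → q=0. Stack: []
LOAD_FAST n → push 16. Stack: [16]
LOAD_CONST → push 4. Stack: [16, 4]
BINARY_OP * → 16 * 4 = 64. Stack: [64]
LOAD_CONST → push 4. Stack: [64, 4]
BINARY_OP >> → 64 >> 4 = 4. Stack: [4]
STORE_FAST p → p=4. Stack: []
LOAD_FAST_LOAD_FAST u,u → push -4,-4. Stack: [-4, -4]
BINARY_OP - → -4 - -4 = 0. Stack: [0]
LOAD_FAST a → push -2. Stack: [0, -2]
BINARY_OP - → 0 - -2 = 2. Stack: [2]
STORE_FAST p → p=2. Stack: []
LOAD_CONST → push 22. Stack: [22]
STORE_FAST r → r=22. Stack: []
LOAD_FAST_LOAD_FAST r,n → push 22,16. Stack: [22, 16]
BINARY_OP - → 22 - 16 = 6. Stack: [6]
STORE_FAST q → q=6. Stack: []
LOAD_FAST_LOAD_FAST r,r → push 22,22. Stack: [22, 22]
BINARY_OP * → 22 * 22 = 484. Stack: [484]
RETURN_VALUE → return 484.

484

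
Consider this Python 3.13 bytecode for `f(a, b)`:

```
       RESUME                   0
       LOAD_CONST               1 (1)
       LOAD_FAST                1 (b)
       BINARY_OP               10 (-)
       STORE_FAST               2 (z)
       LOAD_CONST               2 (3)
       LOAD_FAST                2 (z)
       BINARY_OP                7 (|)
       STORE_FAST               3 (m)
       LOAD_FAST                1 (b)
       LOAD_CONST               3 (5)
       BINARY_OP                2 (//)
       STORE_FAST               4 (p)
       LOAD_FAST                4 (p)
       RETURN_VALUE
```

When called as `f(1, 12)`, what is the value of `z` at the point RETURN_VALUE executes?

-11

LOAD_CONST → push 1. Stack: [1]
LOAD_FAST b → push 12. Stack: [1, 12]
BINARY_OP - → 1 - 12 = -11. Stack: [-11]
STORE_FAST z → z=-11. Stack: []
LOAD_CONST → push 3. Stack: [3]
LOAD_FAST z → push -11. Stack: [3, -11]
BINARY_OP | → 3 | -11 = -9. Stack: [-9]
STORE_FAST m → m=-9. Stack: []
LOAD_FAST b → push 12. Stack: [12]
LOAD_CONST → push 5. Stack: [12, 5]
BINARY_OP // → 12 // 5 = 2. Stack: [2]
STORE_FAST p → p=2. Stack: []
LOAD_FAST p → push 2. Stack: [2]
RETURN_VALUE → return 2.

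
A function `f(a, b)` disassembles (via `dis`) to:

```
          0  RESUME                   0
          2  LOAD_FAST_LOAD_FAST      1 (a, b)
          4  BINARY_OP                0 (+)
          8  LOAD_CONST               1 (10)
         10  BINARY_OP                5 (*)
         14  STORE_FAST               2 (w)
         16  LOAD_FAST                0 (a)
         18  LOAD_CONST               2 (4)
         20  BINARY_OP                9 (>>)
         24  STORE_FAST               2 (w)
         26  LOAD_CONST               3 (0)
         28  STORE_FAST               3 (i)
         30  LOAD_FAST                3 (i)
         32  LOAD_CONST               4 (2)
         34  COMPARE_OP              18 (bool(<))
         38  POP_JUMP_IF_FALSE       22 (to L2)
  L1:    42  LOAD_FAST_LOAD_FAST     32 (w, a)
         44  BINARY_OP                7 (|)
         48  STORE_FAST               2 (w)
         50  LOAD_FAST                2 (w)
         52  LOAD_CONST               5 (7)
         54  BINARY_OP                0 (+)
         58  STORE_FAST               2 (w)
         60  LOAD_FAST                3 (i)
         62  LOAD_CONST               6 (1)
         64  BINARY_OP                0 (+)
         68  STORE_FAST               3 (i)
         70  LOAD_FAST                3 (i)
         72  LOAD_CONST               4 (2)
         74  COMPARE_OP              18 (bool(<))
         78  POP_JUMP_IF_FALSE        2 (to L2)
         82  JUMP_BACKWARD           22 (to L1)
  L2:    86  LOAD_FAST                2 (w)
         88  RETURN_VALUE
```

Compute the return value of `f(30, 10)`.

69

LOAD_FAST_LOAD_FAST a,b → push 30,10. Stack: [30, 10]
BINARY_OP + → 30 + 10 = 40. Stack: [40]
LOAD_CONST → push 10. Stack: [40, 10]
BINARY_OP * → 40 * 10 = 400. Stack: [400]
STORE_FAST w → w=400. Stack: []
LOAD_FAST a → push 30. Stack: [30]
LOAD_CONST → push 4. Stack: [30, 4]
BINARY_OP >> → 30 >> 4 = 1. Stack: [1]
STORE_FAST w → w=1. Stack: []
LOAD_CONST → push 0. Stack: [0]
STORE_FAST i → i=0. Stack: []
LOAD_FAST i → push 0. Stack: [0]
LOAD_CONST → push 2. Stack: [0, 2]
COMPARE_OP bool(<) → 0 vs 2 = True. Stack: [True]
POP_JUMP_IF_FALSE → pop True; no jump. Stack: []
LOAD_FAST_LOAD_FAST w,a → push 1,30. Stack: [1, 30]
BINARY_OP | → 1 | 30 = 31. Stack: [31]
STORE_FAST w → w=31. Stack: []
LOAD_FAST w → push 31. Stack: [31]
LOAD_CONST → push 7. Stack: [31, 7]
BINARY_OP + → 31 + 7 = 38. Stack: [38]
STORE_FAST w → w=38. Stack: []
LOAD_FAST i → push 0. Stack: [0]
LOAD_CONST → push 1. Stack: [0, 1]
BINARY_OP + → 0 + 1 = 1. Stack: [1]
STORE_FAST i → i=1. Stack: []
LOAD_FAST i → push 1. Stack: [1]
LOAD_CONST → push 2. Stack: [1, 2]
COMPARE_OP bool(<) → 1 vs 2 = True. Stack: [True]
POP_JUMP_IF_FALSE → pop True; no jump. Stack: []
LOAD_FAST_LOAD_FAST w,a → push 38,30. Stack: [38, 30]
BINARY_OP | → 38 | 30 = 62. Stack: [62]
STORE_FAST w → w=62. Stack: []
LOAD_FAST w → push 62. Stack: [62]
LOAD_CONST → push 7. Stack: [62, 7]
BINARY_OP + → 62 + 7 = 69. Stack: [69]
STORE_FAST w → w=69. Stack: []
LOAD_FAST i → push 1. Stack: [1]
LOAD_CONST → push 1. Stack: [1, 1]
BINARY_OP + → 1 + 1 = 2. Stack: [2]
STORE_FAST i → i=2. Stack: []
LOAD_FAST i → push 2. Stack: [2]
LOAD_CONST → push 2. Stack: [2, 2]
COMPARE_OP bool(<) → 2 vs 2 = False. Stack: [False]
POP_JUMP_IF_FALSE → pop False; jump. Stack: []
LOAD_FAST w → push 69. Stack: [69]
RETURN_VALUE → return 69.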